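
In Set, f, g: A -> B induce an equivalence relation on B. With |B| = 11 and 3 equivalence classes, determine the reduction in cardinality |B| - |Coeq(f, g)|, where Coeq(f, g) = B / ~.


The coequalizer Coeq(f, g) = B / ~ has one element per equivalence class.
|B| = 11, |Coeq(f, g)| = 3.
|B| - |Coeq(f, g)| = 11 - 3 = 8.

8


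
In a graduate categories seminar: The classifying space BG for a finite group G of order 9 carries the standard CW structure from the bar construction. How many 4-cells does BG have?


In the bar-construction CW model of BG, the n-cells are indexed by
n-tuples [g_1|...|g_n] of non-identity elements of G (degenerate
simplices with some g_i = e do not contribute cells), so there are
(|G| - 1)^n n-cells.
For dim = 4 with |G| = 9:
cells = (9 - 1)^4 = 8^4 = 4096

4096


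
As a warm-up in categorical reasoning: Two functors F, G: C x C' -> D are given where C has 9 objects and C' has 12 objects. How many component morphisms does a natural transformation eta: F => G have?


A natural transformation eta: F => G assigns one component morphism per
object of the domain category.
The domain is the product category C x C', so
|Ob(C x C')| = |Ob(C)| * |Ob(C')| = 9 * 12 = 108.
Therefore eta has 108 component morphisms.

108


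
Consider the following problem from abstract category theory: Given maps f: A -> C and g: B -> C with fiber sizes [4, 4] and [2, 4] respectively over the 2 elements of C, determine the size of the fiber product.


The pullback A x_C B consists of pairs (a, b) with f(a) = g(b).
For each element c in C, the fiber product has |f^-1(c)| * |g^-1(c)| elements.
Summing over C: 4 * 2 + 4 * 4
= 8 + 16 = 24

24


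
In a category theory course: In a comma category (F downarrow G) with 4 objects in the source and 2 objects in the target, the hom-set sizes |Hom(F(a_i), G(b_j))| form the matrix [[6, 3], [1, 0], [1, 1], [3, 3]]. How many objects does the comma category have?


Objects of (F downarrow G) are triples (a, b, h: F(a)->G(b)).
The count equals the sum of all entries in the hom-matrix.
sum(row 0) = 9
sum(row 1) = 1
sum(row 2) = 2
sum(row 3) = 6
Grand total = 18

18


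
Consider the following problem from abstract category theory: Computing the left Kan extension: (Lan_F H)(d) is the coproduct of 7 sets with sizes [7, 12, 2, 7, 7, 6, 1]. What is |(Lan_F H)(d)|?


Pointwise, the left Kan extension (Lan_F H)(d) is the colimit, indexed
by the comma category (F downarrow d), of H composed with the
projection (F downarrow d) -> C. Here that colimit is given
as a coproduct (disjoint union) of sets, so its cardinality is the
sum of the sizes of the summands.
Coproduct of sets with sizes: 7 + 12 + 2 + 7 + 7 + 6 + 1
= 42

42


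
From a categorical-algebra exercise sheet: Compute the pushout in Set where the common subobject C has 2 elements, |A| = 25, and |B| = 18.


The pushout A +_C B identifies the images of C in A and B.
|A +_C B| = |A| + |B| - |C| (for injections).
= 25 + 18 - 2 = 41

41


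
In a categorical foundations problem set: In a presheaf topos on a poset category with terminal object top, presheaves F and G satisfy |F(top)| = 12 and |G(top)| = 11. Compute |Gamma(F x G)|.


Global sections of a presheaf on a poset with terminal top satisfy
Gamma(H) ~ H(top). Presheaves admit pointwise products, so
(F x G)(top) = F(top) x G(top) (Cartesian product).
|Gamma(F x G)| = |F(top)| * |G(top)| = 12 * 11 = 132.

132


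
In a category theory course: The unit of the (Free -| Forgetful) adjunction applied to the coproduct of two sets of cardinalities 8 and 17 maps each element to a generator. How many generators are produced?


The unit eta_X: X -> U(F(X)) of the Free-Forgetful adjunction
maps each element of X to a generator of F(X). For X = S + T (disjoint
union in Set), |S + T| = |S| + |T|.
Total mappings = 8 + 17 = 25.

25


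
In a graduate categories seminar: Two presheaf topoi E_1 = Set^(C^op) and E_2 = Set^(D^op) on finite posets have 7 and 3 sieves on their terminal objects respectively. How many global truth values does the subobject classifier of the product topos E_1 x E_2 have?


In a product of presheaf topoi E_1 x E_2, the subobject classifier
is Omega = Omega_1 x Omega_2 (componentwise), so
|Omega(top)| = |Omega_1(top_1)| * |Omega_2(top_2)|.
= 7 * 3 = 21.

21


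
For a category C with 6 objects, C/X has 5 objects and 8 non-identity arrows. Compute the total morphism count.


In the slice category C/X, objects are morphisms to X.
Identity morphisms: 5 (one per object of C/X).
Non-identity morphisms: 8.
Total = 5 + 8 = 13

13


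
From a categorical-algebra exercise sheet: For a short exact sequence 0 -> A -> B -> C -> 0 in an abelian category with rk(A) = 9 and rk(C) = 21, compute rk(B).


For a short exact sequence 0 -> A -> B -> C -> 0,
rank is additive: rank(B) = rank(A) + rank(C).
rank(B) = 9 + 21 = 30

30


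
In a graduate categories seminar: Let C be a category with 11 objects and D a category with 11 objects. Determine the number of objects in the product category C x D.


The product category C x D has objects that are pairs (c, d).
Number of pairs = |Ob(C)| * |Ob(D)| = 11 * 11 = 121

121


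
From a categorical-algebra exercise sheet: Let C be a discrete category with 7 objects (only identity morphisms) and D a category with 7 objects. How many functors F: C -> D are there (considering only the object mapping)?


A functor from a discrete category C to D is determined by
where each object maps. Each of the 7 objects of C can map
to any of the 7 objects of D independently.
Number of functors = 7^7 = 823543

823543


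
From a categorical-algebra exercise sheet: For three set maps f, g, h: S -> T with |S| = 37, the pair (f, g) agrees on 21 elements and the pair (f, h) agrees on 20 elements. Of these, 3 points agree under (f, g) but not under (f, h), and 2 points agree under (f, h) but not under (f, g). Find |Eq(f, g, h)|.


Eq(f, g, h) is the triple-agreement set: points in S where all three
maps take the same value. Using inclusion-exclusion on the pairwise data:
Pair (f, g) agrees on 21 points; pair (f, h) on 20 points.
Points agreeing under (f, g) but not (f, h) = 3; under (f, h) but not (f, g) = 2.
Triple-agreement = agreement-in-(f, g) minus points that agree under (f, g) but not (f, h):
|Eq(f, g, h)| = 21 - 3 = 18
(cross-check via (f, h): 20 - 2 = 18.)

18


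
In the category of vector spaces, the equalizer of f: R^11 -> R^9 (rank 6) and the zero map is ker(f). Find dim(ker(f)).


The equalizer of f and the zero map is ker(f).
By the rank-nullity theorem: dim(ker(f)) = dim(domain) - rank(f).
dim(ker(f)) = 11 - 6 = 5

5


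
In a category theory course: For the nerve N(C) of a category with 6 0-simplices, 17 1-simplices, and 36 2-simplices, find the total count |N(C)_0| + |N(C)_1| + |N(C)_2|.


The 2-skeleton of the nerve N(C) consists of simplices in dimensions 0, 1, 2:
  |N(C)_0| = 6 (objects)
  |N(C)_1| = 17 (morphisms)
  |N(C)_2| = 36 (composable pairs)
Total = 6 + 17 + 36 = 59

59


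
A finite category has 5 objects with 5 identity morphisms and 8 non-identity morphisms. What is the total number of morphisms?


Each object has an identity morphism, giving 5 identities.
Adding the 8 non-identity morphisms:
Total = 5 + 8 = 13

13


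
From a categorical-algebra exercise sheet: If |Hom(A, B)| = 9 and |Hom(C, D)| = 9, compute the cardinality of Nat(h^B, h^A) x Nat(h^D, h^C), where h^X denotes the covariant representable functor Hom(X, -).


By the Yoneda lemma, Nat(h^B, h^A) is isomorphic to Hom(A, B),
so |Nat(h^B, h^A)| = |Hom(A, B)| and |Nat(h^D, h^C)| = |Hom(C, D)|.
|Hom(A, B)| = 9, |Hom(C, D)| = 9.
|Nat(h^B, h^A) x Nat(h^D, h^C)| = 9 * 9 = 81

81


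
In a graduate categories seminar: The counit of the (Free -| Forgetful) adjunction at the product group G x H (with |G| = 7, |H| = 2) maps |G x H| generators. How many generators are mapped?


The counit epsilon_K: F(U(K)) -> K of the Free-Forgetful adjunction
maps |K| generators of F(U(K)) into K. For K = G x H (the product group),
|G x H| = |G| * |H|.
Total generators mapped = 7 * 2 = 14.

14


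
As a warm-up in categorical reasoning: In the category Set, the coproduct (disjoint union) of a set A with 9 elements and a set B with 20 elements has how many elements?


In Set, the coproduct A + B is the disjoint union.
|A + B| = |A| + |B| = 9 + 20 = 29

29


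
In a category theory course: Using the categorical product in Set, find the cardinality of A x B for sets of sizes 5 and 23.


In Set, the product A x B is the Cartesian product.
By the universal property, |A x B| = |A| * |B|.
|A x B| = 5 * 23 = 115

115


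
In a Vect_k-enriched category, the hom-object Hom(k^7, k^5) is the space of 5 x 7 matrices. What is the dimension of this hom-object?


In Vect-enriched categories, Hom(k^n, k^m) is the space of m x n matrices.
dim(Hom(k^7, k^5)) = 5 * 7 = 35

35


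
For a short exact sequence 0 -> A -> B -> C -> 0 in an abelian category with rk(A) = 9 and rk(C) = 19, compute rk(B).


For a short exact sequence 0 -> A -> B -> C -> 0,
rank is additive: rank(B) = rank(A) + rank(C).
rank(B) = 9 + 19 = 28

28


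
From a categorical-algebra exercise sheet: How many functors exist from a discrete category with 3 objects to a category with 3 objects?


A functor from a discrete category C to D is determined by
where each object maps. Each of the 3 objects of C can map
to any of the 3 objects of D independently.
Number of functors = 3^3 = 27

27


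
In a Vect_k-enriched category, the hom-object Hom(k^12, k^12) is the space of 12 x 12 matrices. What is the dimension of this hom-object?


In Vect-enriched categories, Hom(k^n, k^m) is the space of m x n matrices.
dim(Hom(k^12, k^12)) = 12 * 12 = 144

144


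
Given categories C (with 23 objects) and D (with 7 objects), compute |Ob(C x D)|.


The product category C x D has objects that are pairs (c, d).
Number of pairs = |Ob(C)| * |Ob(D)| = 23 * 7 = 161

161


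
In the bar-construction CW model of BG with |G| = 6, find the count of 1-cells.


In the bar-construction CW model of BG, the n-cells are indexed by
n-tuples [g_1|...|g_n] of non-identity elements of G (degenerate
simplices with some g_i = e do not contribute cells), so there are
(|G| - 1)^n n-cells.
For dim = 1 with |G| = 6:
cells = (6 - 1)^1 = 5^1 = 5

5


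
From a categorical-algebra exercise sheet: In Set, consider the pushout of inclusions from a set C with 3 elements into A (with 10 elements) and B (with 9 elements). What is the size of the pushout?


The pushout A +_C B identifies the images of C in A and B.
|A +_C B| = |A| + |B| - |C| (for injections).
= 10 + 9 - 3 = 16

16


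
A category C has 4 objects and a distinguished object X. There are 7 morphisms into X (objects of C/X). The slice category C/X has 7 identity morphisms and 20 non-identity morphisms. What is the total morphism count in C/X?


In the slice category C/X, objects are morphisms to X.
Identity morphisms: 7 (one per object of C/X).
Non-identity morphisms: 20.
Total = 7 + 20 = 27

27


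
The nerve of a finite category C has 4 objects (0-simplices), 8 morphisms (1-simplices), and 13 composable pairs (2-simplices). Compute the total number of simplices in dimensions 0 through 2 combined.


The 2-skeleton of the nerve N(C) consists of simplices in dimensions 0, 1, 2:
  |N(C)_0| = 4 (objects)
  |N(C)_1| = 8 (morphisms)
  |N(C)_2| = 13 (composable pairs)
Total = 4 + 8 + 13 = 25

25


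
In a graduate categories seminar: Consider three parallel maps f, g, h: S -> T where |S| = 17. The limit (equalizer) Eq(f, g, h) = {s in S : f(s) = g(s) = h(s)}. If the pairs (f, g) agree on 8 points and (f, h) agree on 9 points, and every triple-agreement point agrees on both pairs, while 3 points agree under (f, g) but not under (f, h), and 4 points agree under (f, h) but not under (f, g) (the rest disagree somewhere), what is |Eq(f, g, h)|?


Eq(f, g, h) is the triple-agreement set: points in S where all three
maps take the same value. Using inclusion-exclusion on the pairwise data:
Pair (f, g) agrees on 8 points; pair (f, h) on 9 points.
Points agreeing under (f, g) but not (f, h) = 3; under (f, h) but not (f, g) = 4.
Triple-agreement = agreement-in-(f, g) minus points that agree under (f, g) but not (f, h):
|Eq(f, g, h)| = 8 - 3 = 5
(cross-check via (f, h): 9 - 4 = 5.)

5


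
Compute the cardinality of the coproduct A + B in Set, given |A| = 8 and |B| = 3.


In Set, the coproduct A + B is the disjoint union.
|A + B| = |A| + |B| = 8 + 3 = 11

11


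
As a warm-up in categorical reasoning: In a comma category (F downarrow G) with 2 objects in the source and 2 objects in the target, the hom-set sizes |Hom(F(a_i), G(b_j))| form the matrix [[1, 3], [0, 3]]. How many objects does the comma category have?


Objects of (F downarrow G) are triples (a, b, h: F(a)->G(b)).
The count equals the sum of all entries in the hom-matrix.
sum(row 0) = 4
sum(row 1) = 3
Grand total = 7

7


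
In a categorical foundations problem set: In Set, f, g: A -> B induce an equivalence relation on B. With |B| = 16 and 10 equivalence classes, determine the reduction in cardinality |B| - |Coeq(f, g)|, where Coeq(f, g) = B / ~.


The coequalizer Coeq(f, g) = B / ~ has one element per equivalence class.
|B| = 16, |Coeq(f, g)| = 10.
|B| - |Coeq(f, g)| = 16 - 10 = 6.

6


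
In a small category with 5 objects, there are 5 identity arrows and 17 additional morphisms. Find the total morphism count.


Each object has an identity morphism, giving 5 identities.
Adding the 17 non-identity morphisms:
Total = 5 + 17 = 22

22


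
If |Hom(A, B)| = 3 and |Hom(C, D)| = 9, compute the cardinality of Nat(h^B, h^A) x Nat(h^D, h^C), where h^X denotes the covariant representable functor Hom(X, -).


By the Yoneda lemma, Nat(h^B, h^A) is isomorphic to Hom(A, B),
so |Nat(h^B, h^A)| = |Hom(A, B)| and |Nat(h^D, h^C)| = |Hom(C, D)|.
|Hom(A, B)| = 3, |Hom(C, D)| = 9.
|Nat(h^B, h^A) x Nat(h^D, h^C)| = 3 * 9 = 27

27


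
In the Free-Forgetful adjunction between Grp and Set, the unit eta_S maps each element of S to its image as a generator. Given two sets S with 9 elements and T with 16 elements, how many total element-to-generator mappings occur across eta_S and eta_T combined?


The unit eta_X: X -> U(F(X)) of the Free-Forgetful adjunction
maps each element of X to a generator of F(X). For X = S + T (disjoint
union in Set), |S + T| = |S| + |T|.
Total mappings = 9 + 16 = 25.

25


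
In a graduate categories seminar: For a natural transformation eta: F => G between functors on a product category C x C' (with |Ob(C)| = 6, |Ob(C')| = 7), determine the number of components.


A natural transformation eta: F => G assigns one component morphism per
object of the domain category.
The domain is the product category C x C', so
|Ob(C x C')| = |Ob(C)| * |Ob(C')| = 6 * 7 = 42.
Therefore eta has 42 component morphisms.

42


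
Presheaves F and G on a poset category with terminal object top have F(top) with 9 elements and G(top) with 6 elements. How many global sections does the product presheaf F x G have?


Global sections of a presheaf on a poset with terminal top satisfy
Gamma(H) ~ H(top). Presheaves admit pointwise products, so
(F x G)(top) = F(top) x G(top) (Cartesian product).
|Gamma(F x G)| = |F(top)| * |G(top)| = 9 * 6 = 54.

54


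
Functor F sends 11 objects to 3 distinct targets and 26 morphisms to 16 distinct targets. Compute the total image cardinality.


The image of F consists of distinct objects and distinct morphisms.
|Im(F)| on objects = 3
|Im(F)| on morphisms = 16
Total image cardinality = 3 + 16 = 19

19


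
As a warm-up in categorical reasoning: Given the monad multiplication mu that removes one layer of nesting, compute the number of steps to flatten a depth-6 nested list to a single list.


Each application of mu: T^2 -> T removes one layer of nesting.
Starting at depth 6 (i.e., T^6(X)), we need to reach T(X).
Number of mu applications = 6 - 1 = 5

5


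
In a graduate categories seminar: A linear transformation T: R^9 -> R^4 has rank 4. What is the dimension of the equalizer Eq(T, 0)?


The equalizer of f and the zero map is ker(f).
By the rank-nullity theorem: dim(ker(f)) = dim(domain) - rank(f).
dim(ker(f)) = 9 - 4 = 5

5


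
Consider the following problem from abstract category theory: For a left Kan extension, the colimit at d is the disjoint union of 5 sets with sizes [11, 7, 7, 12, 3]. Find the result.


Pointwise, the left Kan extension (Lan_F H)(d) is the colimit, indexed
by the comma category (F downarrow d), of H composed with the
projection (F downarrow d) -> C. Here that colimit is given
as a coproduct (disjoint union) of sets, so its cardinality is the
sum of the sizes of the summands.
Coproduct of sets with sizes: 11 + 7 + 7 + 12 + 3
= 40

40


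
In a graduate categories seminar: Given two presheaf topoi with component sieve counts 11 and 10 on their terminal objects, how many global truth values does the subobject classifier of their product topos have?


In a product of presheaf topoi E_1 x E_2, the subobject classifier
is Omega = Omega_1 x Omega_2 (componentwise), so
|Omega(top)| = |Omega_1(top_1)| * |Omega_2(top_2)|.
= 11 * 10 = 110.

110


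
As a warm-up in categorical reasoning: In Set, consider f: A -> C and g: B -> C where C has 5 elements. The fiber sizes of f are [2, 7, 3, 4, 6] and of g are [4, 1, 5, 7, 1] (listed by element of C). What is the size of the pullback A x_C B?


The pullback A x_C B consists of pairs (a, b) with f(a) = g(b).
For each element c in C, the fiber product has |f^-1(c)| * |g^-1(c)| elements.
Summing over C: 2 * 4 + 7 * 1 + 3 * 5 + 4 * 7 + 6 * 1
= 8 + 7 + 15 + 28 + 6 = 64

64


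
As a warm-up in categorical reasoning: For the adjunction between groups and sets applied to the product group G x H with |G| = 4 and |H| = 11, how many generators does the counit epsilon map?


The counit epsilon_K: F(U(K)) -> K of the Free-Forgetful adjunction
maps |K| generators of F(U(K)) into K. For K = G x H (the product group),
|G x H| = |G| * |H|.
Total generators mapped = 4 * 11 = 44.

44


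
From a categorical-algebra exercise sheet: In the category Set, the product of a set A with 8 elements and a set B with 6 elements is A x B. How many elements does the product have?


In Set, the product A x B is the Cartesian product.
By the universal property, |A x B| = |A| * |B|.
|A x B| = 8 * 6 = 48

48


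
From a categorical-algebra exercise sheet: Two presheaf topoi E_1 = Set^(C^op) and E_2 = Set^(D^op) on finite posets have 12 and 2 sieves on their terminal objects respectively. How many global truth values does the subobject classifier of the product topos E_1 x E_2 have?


In a product of presheaf topoi E_1 x E_2, the subobject classifier
is Omega = Omega_1 x Omega_2 (componentwise), so
|Omega(top)| = |Omega_1(top_1)| * |Omega_2(top_2)|.
= 12 * 2 = 24.

24


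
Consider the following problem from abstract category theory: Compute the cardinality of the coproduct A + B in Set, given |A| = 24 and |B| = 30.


In Set, the coproduct A + B is the disjoint union.
|A + B| = |A| + |B| = 24 + 30 = 54

54


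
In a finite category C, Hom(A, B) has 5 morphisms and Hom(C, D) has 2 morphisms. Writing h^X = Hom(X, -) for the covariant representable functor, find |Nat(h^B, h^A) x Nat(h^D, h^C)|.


By the Yoneda lemma, Nat(h^B, h^A) is isomorphic to Hom(A, B),
so |Nat(h^B, h^A)| = |Hom(A, B)| and |Nat(h^D, h^C)| = |Hom(C, D)|.
|Hom(A, B)| = 5, |Hom(C, D)| = 2.
|Nat(h^B, h^A) x Nat(h^D, h^C)| = 5 * 2 = 10

10


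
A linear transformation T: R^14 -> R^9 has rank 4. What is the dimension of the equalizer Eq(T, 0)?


The equalizer of f and the zero map is ker(f).
By the rank-nullity theorem: dim(ker(f)) = dim(domain) - rank(f).
dim(ker(f)) = 14 - 4 = 10

10


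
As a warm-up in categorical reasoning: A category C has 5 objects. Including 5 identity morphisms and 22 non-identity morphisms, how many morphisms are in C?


Each object has an identity morphism, giving 5 identities.
Adding the 22 non-identity morphisms:
Total = 5 + 22 = 27

27


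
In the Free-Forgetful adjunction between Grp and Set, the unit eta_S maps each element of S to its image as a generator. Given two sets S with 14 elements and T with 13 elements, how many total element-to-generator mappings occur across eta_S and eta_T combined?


The unit eta_X: X -> U(F(X)) of the Free-Forgetful adjunction
maps each element of X to a generator of F(X). For X = S + T (disjoint
union in Set), |S + T| = |S| + |T|.
Total mappings = 14 + 13 = 27.

27


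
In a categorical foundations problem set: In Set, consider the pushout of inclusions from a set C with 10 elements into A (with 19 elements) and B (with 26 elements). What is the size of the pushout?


The pushout A +_C B identifies the images of C in A and B.
|A +_C B| = |A| + |B| - |C| (for injections).
= 19 + 26 - 10 = 35

35


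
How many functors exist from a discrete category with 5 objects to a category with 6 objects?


A functor from a discrete category C to D is determined by
where each object maps. Each of the 5 objects of C can map
to any of the 6 objects of D independently.
Number of functors = 6^5 = 7776

7776


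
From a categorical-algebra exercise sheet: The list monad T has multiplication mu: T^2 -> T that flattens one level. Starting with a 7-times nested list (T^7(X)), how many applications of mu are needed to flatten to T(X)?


Each application of mu: T^2 -> T removes one layer of nesting.
Starting at depth 7 (i.e., T^7(X)), we need to reach T(X).
Number of mu applications = 7 - 1 = 6

6


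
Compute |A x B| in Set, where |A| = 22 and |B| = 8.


In Set, the product A x B is the Cartesian product.
By the universal property, |A x B| = |A| * |B|.
|A x B| = 22 * 8 = 176

176


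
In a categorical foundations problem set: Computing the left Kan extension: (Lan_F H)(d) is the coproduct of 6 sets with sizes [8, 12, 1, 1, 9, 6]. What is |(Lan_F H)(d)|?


Pointwise, the left Kan extension (Lan_F H)(d) is the colimit, indexed
by the comma category (F downarrow d), of H composed with the
projection (F downarrow d) -> C. Here that colimit is given
as a coproduct (disjoint union) of sets, so its cardinality is the
sum of the sizes of the summands.
Coproduct of sets with sizes: 8 + 12 + 1 + 1 + 9 + 6
= 37

37


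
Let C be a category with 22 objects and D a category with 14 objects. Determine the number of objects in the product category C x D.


The product category C x D has objects that are pairs (c, d).
Number of pairs = |Ob(C)| * |Ob(D)| = 22 * 14 = 308

308


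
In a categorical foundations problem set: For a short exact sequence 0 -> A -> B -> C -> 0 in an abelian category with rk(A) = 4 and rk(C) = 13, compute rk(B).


For a short exact sequence 0 -> A -> B -> C -> 0,
rank is additive: rank(B) = rank(A) + rank(C).
rank(B) = 4 + 13 = 17

17


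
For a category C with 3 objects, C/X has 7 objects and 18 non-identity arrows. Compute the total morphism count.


In the slice category C/X, objects are morphisms to X.
Identity morphisms: 7 (one per object of C/X).
Non-identity morphisms: 18.
Total = 7 + 18 = 25

25


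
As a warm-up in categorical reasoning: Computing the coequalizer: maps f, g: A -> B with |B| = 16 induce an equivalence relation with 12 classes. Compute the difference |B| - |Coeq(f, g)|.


The coequalizer Coeq(f, g) = B / ~ has one element per equivalence class.
|B| = 16, |Coeq(f, g)| = 12.
|B| - |Coeq(f, g)| = 16 - 12 = 4.

4


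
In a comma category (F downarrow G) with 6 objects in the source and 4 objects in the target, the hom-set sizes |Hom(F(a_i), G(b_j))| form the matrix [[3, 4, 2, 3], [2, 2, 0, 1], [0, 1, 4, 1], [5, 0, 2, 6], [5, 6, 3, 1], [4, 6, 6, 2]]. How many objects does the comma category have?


Objects of (F downarrow G) are triples (a, b, h: F(a)->G(b)).
The count equals the sum of all entries in the hom-matrix.
sum(row 0) = 12
sum(row 1) = 5
sum(row 2) = 6
sum(row 3) = 13
sum(row 4) = 15
sum(row 5) = 18
Grand total = 69

69


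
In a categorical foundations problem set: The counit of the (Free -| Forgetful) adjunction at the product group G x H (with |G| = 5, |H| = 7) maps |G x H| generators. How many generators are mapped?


The counit epsilon_K: F(U(K)) -> K of the Free-Forgetful adjunction
maps |K| generators of F(U(K)) into K. For K = G x H (the product group),
|G x H| = |G| * |H|.
Total generators mapped = 5 * 7 = 35.

35


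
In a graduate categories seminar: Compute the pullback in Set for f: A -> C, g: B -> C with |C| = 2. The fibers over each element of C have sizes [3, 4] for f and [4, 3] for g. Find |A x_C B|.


The pullback A x_C B consists of pairs (a, b) with f(a) = g(b).
For each element c in C, the fiber product has |f^-1(c)| * |g^-1(c)| elements.
Summing over C: 3 * 4 + 4 * 3
= 12 + 12 = 24

24


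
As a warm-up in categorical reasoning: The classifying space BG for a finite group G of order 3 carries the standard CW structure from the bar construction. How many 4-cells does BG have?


In the bar-construction CW model of BG, the n-cells are indexed by
n-tuples [g_1|...|g_n] of non-identity elements of G (degenerate
simplices with some g_i = e do not contribute cells), so there are
(|G| - 1)^n n-cells.
For dim = 4 with |G| = 3:
cells = (3 - 1)^4 = 2^4 = 16

16


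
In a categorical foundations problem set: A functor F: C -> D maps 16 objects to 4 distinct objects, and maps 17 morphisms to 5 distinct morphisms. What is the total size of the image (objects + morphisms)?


The image of F consists of distinct objects and distinct morphisms.
|Im(F)| on objects = 4
|Im(F)| on morphisms = 5
Total image cardinality = 4 + 5 = 9

9


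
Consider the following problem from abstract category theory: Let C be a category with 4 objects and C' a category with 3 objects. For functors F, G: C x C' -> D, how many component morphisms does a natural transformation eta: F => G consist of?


A natural transformation eta: F => G assigns one component morphism per
object of the domain category.
The domain is the product category C x C', so
|Ob(C x C')| = |Ob(C)| * |Ob(C')| = 4 * 3 = 12.
Therefore eta has 12 component morphisms.

12


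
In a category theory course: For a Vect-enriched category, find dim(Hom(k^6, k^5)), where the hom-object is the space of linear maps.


In Vect-enriched categories, Hom(k^n, k^m) is the space of m x n matrices.
dim(Hom(k^6, k^5)) = 5 * 6 = 30

30


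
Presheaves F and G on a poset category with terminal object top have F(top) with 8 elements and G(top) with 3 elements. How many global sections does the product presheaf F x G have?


Global sections of a presheaf on a poset with terminal top satisfy
Gamma(H) ~ H(top). Presheaves admit pointwise products, so
(F x G)(top) = F(top) x G(top) (Cartesian product).
|Gamma(F x G)| = |F(top)| * |G(top)| = 8 * 3 = 24.

24


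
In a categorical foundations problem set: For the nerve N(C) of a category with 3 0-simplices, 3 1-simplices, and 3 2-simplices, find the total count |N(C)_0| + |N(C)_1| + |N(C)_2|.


The 2-skeleton of the nerve N(C) consists of simplices in dimensions 0, 1, 2:
  |N(C)_0| = 3 (objects)
  |N(C)_1| = 3 (morphisms)
  |N(C)_2| = 3 (composable pairs)
Total = 3 + 3 + 3 = 9

9


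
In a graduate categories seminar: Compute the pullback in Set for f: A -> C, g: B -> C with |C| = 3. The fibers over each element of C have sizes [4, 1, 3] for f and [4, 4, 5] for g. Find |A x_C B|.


The pullback A x_C B consists of pairs (a, b) with f(a) = g(b).
For each element c in C, the fiber product has |f^-1(c)| * |g^-1(c)| elements.
Summing over C: 4 * 4 + 1 * 4 + 3 * 5
= 16 + 4 + 15 = 35

35


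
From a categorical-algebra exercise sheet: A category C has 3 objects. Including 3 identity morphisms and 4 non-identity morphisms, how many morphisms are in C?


Each object has an identity morphism, giving 3 identities.
Adding the 4 non-identity morphisms:
Total = 3 + 4 = 7

7


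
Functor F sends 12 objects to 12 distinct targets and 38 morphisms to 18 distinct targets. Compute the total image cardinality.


The image of F consists of distinct objects and distinct morphisms.
|Im(F)| on objects = 12
|Im(F)| on morphisms = 18
Total image cardinality = 12 + 18 = 30

30


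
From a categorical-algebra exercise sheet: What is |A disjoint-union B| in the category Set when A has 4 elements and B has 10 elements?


In Set, the coproduct A + B is the disjoint union.
|A + B| = |A| + |B| = 4 + 10 = 14

14


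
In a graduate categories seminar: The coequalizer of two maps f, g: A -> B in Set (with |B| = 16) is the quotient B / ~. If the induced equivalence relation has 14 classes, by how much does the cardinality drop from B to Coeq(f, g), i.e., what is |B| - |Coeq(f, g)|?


The coequalizer Coeq(f, g) = B / ~ has one element per equivalence class.
|B| = 16, |Coeq(f, g)| = 14.
|B| - |Coeq(f, g)| = 16 - 14 = 2.

2


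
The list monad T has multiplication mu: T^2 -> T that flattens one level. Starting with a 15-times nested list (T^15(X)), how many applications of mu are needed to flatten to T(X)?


Each application of mu: T^2 -> T removes one layer of nesting.
Starting at depth 15 (i.e., T^15(X)), we need to reach T(X).
Number of mu applications = 15 - 1 = 14

14


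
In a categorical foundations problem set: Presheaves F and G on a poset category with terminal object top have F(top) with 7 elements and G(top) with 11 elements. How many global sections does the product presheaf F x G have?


Global sections of a presheaf on a poset with terminal top satisfy
Gamma(H) ~ H(top). Presheaves admit pointwise products, so
(F x G)(top) = F(top) x G(top) (Cartesian product).
|Gamma(F x G)| = |F(top)| * |G(top)| = 7 * 11 = 77.

77


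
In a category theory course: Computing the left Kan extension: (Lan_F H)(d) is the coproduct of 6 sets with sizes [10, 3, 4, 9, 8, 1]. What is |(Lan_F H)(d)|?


Pointwise, the left Kan extension (Lan_F H)(d) is the colimit, indexed
by the comma category (F downarrow d), of H composed with the
projection (F downarrow d) -> C. Here that colimit is given
as a coproduct (disjoint union) of sets, so its cardinality is the
sum of the sizes of the summands.
Coproduct of sets with sizes: 10 + 3 + 4 + 9 + 8 + 1
= 35

35


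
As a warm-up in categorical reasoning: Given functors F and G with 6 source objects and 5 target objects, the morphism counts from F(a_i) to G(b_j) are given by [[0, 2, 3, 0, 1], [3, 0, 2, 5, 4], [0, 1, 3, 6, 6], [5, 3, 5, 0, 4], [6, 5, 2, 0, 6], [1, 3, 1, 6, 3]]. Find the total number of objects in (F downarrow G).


Objects of (F downarrow G) are triples (a, b, h: F(a)->G(b)).
The count equals the sum of all entries in the hom-matrix.
sum(row 0) = 6
sum(row 1) = 14
sum(row 2) = 16
sum(row 3) = 17
sum(row 4) = 19
sum(row 5) = 14
Grand total = 86

86


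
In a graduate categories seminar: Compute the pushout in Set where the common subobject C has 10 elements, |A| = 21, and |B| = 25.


The pushout A +_C B identifies the images of C in A and B.
|A +_C B| = |A| + |B| - |C| (for injections).
= 21 + 25 - 10 = 36

36


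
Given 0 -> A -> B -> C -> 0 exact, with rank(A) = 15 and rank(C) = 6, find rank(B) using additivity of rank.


For a short exact sequence 0 -> A -> B -> C -> 0,
rank is additive: rank(B) = rank(A) + rank(C).
rank(B) = 15 + 6 = 21

21


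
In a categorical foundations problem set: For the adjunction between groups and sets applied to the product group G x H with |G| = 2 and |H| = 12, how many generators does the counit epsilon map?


The counit epsilon_K: F(U(K)) -> K of the Free-Forgetful adjunction
maps |K| generators of F(U(K)) into K. For K = G x H (the product group),
|G x H| = |G| * |H|.
Total generators mapped = 2 * 12 = 24.

24


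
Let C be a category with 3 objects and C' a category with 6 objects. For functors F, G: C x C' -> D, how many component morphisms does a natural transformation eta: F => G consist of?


A natural transformation eta: F => G assigns one component morphism per
object of the domain category.
The domain is the product category C x C', so
|Ob(C x C')| = |Ob(C)| * |Ob(C')| = 3 * 6 = 18.
Therefore eta has 18 component morphisms.

18


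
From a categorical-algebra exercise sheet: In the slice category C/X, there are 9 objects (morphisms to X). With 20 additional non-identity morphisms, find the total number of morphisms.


In the slice category C/X, objects are morphisms to X.
Identity morphisms: 9 (one per object of C/X).
Non-identity morphisms: 20.
Total = 9 + 20 = 29

29


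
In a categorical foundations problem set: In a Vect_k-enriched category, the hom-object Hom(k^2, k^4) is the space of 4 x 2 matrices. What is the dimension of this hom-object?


In Vect-enriched categories, Hom(k^n, k^m) is the space of m x n matrices.
dim(Hom(k^2, k^4)) = 4 * 2 = 8

8


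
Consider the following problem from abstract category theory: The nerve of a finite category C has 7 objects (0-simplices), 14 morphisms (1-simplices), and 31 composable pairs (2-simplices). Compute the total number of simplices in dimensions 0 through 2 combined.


The 2-skeleton of the nerve N(C) consists of simplices in dimensions 0, 1, 2:
  |N(C)_0| = 7 (objects)
  |N(C)_1| = 14 (morphisms)
  |N(C)_2| = 31 (composable pairs)
Total = 7 + 14 + 31 = 52

52


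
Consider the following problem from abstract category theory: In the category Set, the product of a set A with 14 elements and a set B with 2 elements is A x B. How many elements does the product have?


In Set, the product A x B is the Cartesian product.
By the universal property, |A x B| = |A| * |B|.
|A x B| = 14 * 2 = 28

28


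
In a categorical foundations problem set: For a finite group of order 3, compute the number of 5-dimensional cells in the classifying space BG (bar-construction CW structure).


In the bar-construction CW model of BG, the n-cells are indexed by
n-tuples [g_1|...|g_n] of non-identity elements of G (degenerate
simplices with some g_i = e do not contribute cells), so there are
(|G| - 1)^n n-cells.
For dim = 5 with |G| = 3:
cells = (3 - 1)^5 = 2^5 = 32

32


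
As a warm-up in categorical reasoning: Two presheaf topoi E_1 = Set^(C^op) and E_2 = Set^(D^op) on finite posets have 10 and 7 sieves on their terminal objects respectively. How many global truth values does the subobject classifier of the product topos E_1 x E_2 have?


In a product of presheaf topoi E_1 x E_2, the subobject classifier
is Omega = Omega_1 x Omega_2 (componentwise), so
|Omega(top)| = |Omega_1(top_1)| * |Omega_2(top_2)|.
= 10 * 7 = 70.

70


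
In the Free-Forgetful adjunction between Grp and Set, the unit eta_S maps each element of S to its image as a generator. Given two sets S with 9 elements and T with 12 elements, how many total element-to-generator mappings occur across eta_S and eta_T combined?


The unit eta_X: X -> U(F(X)) of the Free-Forgetful adjunction
maps each element of X to a generator of F(X). For X = S + T (disjoint
union in Set), |S + T| = |S| + |T|.
Total mappings = 9 + 12 = 21.

21


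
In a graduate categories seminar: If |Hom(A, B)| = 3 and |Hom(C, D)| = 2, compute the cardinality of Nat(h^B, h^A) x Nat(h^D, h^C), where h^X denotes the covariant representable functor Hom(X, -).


By the Yoneda lemma, Nat(h^B, h^A) is isomorphic to Hom(A, B),
so |Nat(h^B, h^A)| = |Hom(A, B)| and |Nat(h^D, h^C)| = |Hom(C, D)|.
|Hom(A, B)| = 3, |Hom(C, D)| = 2.
|Nat(h^B, h^A) x Nat(h^D, h^C)| = 3 * 2 = 6

6


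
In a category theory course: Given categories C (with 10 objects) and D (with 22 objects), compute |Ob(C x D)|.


The product category C x D has objects that are pairs (c, d).
Number of pairs = |Ob(C)| * |Ob(D)| = 10 * 22 = 220

220


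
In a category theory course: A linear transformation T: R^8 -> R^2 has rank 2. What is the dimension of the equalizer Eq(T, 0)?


The equalizer of f and the zero map is ker(f).
By the rank-nullity theorem: dim(ker(f)) = dim(domain) - rank(f).
dim(ker(f)) = 8 - 2 = 6

6


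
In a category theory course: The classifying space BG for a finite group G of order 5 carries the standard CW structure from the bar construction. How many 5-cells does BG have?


In the bar-construction CW model of BG, the n-cells are indexed by
n-tuples [g_1|...|g_n] of non-identity elements of G (degenerate
simplices with some g_i = e do not contribute cells), so there are
(|G| - 1)^n n-cells.
For dim = 5 with |G| = 5:
cells = (5 - 1)^5 = 4^5 = 1024

1024


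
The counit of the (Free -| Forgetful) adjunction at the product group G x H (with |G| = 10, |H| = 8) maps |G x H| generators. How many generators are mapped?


The counit epsilon_K: F(U(K)) -> K of the Free-Forgetful adjunction
maps |K| generators of F(U(K)) into K. For K = G x H (the product group),
|G x H| = |G| * |H|.
Total generators mapped = 10 * 8 = 80.

80


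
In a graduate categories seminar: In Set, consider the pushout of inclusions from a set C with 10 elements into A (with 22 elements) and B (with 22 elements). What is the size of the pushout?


The pushout A +_C B identifies the images of C in A and B.
|A +_C B| = |A| + |B| - |C| (for injections).
= 22 + 22 - 10 = 34

34


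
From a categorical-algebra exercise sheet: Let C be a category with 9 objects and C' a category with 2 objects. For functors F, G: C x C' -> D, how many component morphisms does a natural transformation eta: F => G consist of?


A natural transformation eta: F => G assigns one component morphism per
object of the domain category.
The domain is the product category C x C', so
|Ob(C x C')| = |Ob(C)| * |Ob(C')| = 9 * 2 = 18.
Therefore eta has 18 component morphisms.

18


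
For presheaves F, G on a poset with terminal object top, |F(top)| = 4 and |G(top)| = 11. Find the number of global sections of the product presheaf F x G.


Global sections of a presheaf on a poset with terminal top satisfy
Gamma(H) ~ H(top). Presheaves admit pointwise products, so
(F x G)(top) = F(top) x G(top) (Cartesian product).
|Gamma(F x G)| = |F(top)| * |G(top)| = 4 * 11 = 44.

44


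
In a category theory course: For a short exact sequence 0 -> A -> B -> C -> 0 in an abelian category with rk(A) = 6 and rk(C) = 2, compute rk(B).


For a short exact sequence 0 -> A -> B -> C -> 0,
rank is additive: rank(B) = rank(A) + rank(C).
rank(B) = 6 + 2 = 8

8


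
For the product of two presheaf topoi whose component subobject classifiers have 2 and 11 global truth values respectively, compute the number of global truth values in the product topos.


In a product of presheaf topoi E_1 x E_2, the subobject classifier
is Omega = Omega_1 x Omega_2 (componentwise), so
|Omega(top)| = |Omega_1(top_1)| * |Omega_2(top_2)|.
= 2 * 11 = 22.

22


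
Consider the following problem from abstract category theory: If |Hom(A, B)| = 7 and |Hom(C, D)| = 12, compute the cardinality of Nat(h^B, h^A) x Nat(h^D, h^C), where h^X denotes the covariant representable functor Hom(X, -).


By the Yoneda lemma, Nat(h^B, h^A) is isomorphic to Hom(A, B),
so |Nat(h^B, h^A)| = |Hom(A, B)| and |Nat(h^D, h^C)| = |Hom(C, D)|.
|Hom(A, B)| = 7, |Hom(C, D)| = 12.
|Nat(h^B, h^A) x Nat(h^D, h^C)| = 7 * 12 = 84

84


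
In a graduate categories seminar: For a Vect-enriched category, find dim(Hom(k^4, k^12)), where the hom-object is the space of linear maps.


In Vect-enriched categories, Hom(k^n, k^m) is the space of m x n matrices.
dim(Hom(k^4, k^12)) = 12 * 4 = 48

48


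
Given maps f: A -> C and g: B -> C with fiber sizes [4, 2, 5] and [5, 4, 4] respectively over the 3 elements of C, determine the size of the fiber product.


The pullback A x_C B consists of pairs (a, b) with f(a) = g(b).
For each element c in C, the fiber product has |f^-1(c)| * |g^-1(c)| elements.
Summing over C: 4 * 5 + 2 * 4 + 5 * 4
= 20 + 8 + 20 = 48

48


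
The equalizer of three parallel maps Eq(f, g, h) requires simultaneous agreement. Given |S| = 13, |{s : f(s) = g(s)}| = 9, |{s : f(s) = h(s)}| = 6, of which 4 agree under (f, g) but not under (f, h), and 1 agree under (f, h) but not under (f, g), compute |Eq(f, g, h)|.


Eq(f, g, h) is the triple-agreement set: points in S where all three
maps take the same value. Using inclusion-exclusion on the pairwise data:
Pair (f, g) agrees on 9 points; pair (f, h) on 6 points.
Points agreeing under (f, g) but not (f, h) = 4; under (f, h) but not (f, g) = 1.
Triple-agreement = agreement-in-(f, g) minus points that agree under (f, g) but not (f, h):
|Eq(f, g, h)| = 9 - 4 = 5
(cross-check via (f, h): 6 - 1 = 5.)

5
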